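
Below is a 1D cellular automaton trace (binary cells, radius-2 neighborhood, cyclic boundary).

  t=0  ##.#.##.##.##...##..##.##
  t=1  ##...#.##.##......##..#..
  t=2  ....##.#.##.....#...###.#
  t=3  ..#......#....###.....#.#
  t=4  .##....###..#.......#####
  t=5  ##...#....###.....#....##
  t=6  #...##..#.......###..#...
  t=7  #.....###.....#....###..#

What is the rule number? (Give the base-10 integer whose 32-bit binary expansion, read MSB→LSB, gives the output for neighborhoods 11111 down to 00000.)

  #####|.  b31=0 t=4,i=22
  ####.|#  b30=1 t=0,i=0
  ###.#|#  b29=1 t=0,i=1
  ###..|.  b28=0 t=3,i=16
  ##.##|#  b27=1 t=0,i=7
  ##.#.|.  b26=0 t=0,i=2
  ##..#|#  b25=1 t=0,i=18
  ##...|.  b24=0 t=0,i=13
  #.###|.  b23=0 t=0,i=23
  #.##.|#  b22=1 t=0,i=5
  #.#.#|.  b21=0 t=0,i=3
  #.#..|#  b20=1 t=2,i=24
  #..##|#  b19=1 t=0,i=19
  #..#.|#  b18=1 t=1,i=21
  #...#|.  b17=0 t=0,i=14
  #....|.  b16=0 t=1,i=13
  .####|.  b15=0 t=0,i=24
  .###.|.  b14=0 t=2,i=21
  .##.#|.  b13=0 t=0,i=6
  .##..|.  b12=0 t=0,i=12
  .#.##|.  b11=0 t=0,i=4
  .#.#.|#  b10=1 t=3,i=23
  .#..#|.  b9=0 t=1,i=23
  .#...|.  b8=0 t=2,i=0
  ..###|.  b7=0 t=2,i=20
  ..##.|.  b6=0 t=0,i=16
  ..#.#|#  b5=1 t=1,i=5
  ..#..|#  b4=1 t=1,i=22
  ...##|.  b3=0 t=0,i=15
  ...#.|#  b2=1 t=1,i=4
  ....#|#  b1=1 t=1,i=16
  .....|.  b0=0 t=1,i=14
  bits 01101010010111000000010000110110 = 1784415286

1784415286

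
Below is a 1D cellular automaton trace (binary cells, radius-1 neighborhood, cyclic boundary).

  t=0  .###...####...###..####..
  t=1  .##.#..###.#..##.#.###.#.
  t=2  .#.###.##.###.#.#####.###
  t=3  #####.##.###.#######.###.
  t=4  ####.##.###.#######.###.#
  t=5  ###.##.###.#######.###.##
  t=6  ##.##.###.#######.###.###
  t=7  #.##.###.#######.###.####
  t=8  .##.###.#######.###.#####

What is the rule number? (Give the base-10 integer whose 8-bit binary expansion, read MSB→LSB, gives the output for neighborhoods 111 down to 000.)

  nb ###: next=#  (t=0,i=2, bit7=1)
  nb ##.: next=.  (t=0,i=3, bit6=0)
  nb #.#: next=#  (t=1,i=3, bit5=1)
  nb #..: next=#  (t=0,i=4, bit4=1)
  nb .##: next=#  (t=0,i=1, bit3=1)
  nb .#.: next=#  (t=1,i=4, bit2=1)
  nb ..#: next=.  (t=0,i=0, bit1=0)
  nb ...: next=.  (t=0,i=5, bit0=0)
  bits 10111100 = 188

188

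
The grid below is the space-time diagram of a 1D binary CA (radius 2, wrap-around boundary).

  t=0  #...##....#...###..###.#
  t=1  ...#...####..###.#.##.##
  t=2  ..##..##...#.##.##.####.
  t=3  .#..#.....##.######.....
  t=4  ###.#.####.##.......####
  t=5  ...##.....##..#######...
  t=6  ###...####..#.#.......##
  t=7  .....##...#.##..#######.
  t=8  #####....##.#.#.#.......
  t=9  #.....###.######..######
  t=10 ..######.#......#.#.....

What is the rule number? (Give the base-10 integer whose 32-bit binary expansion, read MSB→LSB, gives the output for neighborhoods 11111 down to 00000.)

241264319

  nb #####: next=.  (t=3,i=15, bit31=0)
  nb ####.: next=.  (t=1,i=9, bit30=0)
  nb ###.#: next=.  (t=0,i=21, bit29=0)
  nb ###..: next=.  (t=0,i=16, bit28=0)
  nb ##.##: next=#  (t=0,i=22, bit27=1)
  nb ##.#.: next=#  (t=1,i=16, bit26=1)
  nb ##..#: next=#  (t=0,i=17, bit25=1)
  nb ##...: next=.  (t=0,i=1, bit24=0)
  nb #.###: next=.  (t=2,i=19, bit23=0)
  nb #.##.: next=#  (t=0,i=23, bit22=1)
  nb #.#.#: next=#  (t=1,i=17, bit21=1)
  nb #.#..: next=.  (t=6,i=14, bit20=0)
  nb #..##: next=.  (t=0,i=18, bit19=0)
  nb #..#.: next=.  (t=3,i=3, bit18=0)
  nb #...#: next=.  (t=0,i=2, bit17=0)
  nb #....: next=#  (t=0,i=7, bit16=1)
  nb .####: next=.  (t=1,i=8, bit15=0)
  nb .###.: next=#  (t=0,i=15, bit14=1)
  nb .##.#: next=#  (t=1,i=20, bit13=1)
  nb .##..: next=.  (t=0,i=0, bit12=0)
  nb .#.##: next=.  (t=1,i=18, bit11=0)
  nb .#.#.: next=#  (t=6,i=13, bit10=1)
  nb .#..#: next=#  (t=3,i=2, bit9=1)
  nb .#...: next=.  (t=0,i=11, bit8=0)
  nb ..###: next=#  (t=0,i=14, bit7=1)
  nb ..##.: next=.  (t=0,i=4, bit6=0)
  nb ..#.#: next=#  (t=2,i=11, bit5=1)
  nb ..#..: next=#  (t=0,i=10, bit4=1)
  nb ...##: next=#  (t=0,i=3, bit3=1)
  nb ...#.: next=#  (t=0,i=9, bit2=1)
  nb ....#: next=#  (t=0,i=8, bit1=1)
  nb .....: next=#  (t=3,i=7, bit0=1)
  bits 00001110011000010110011010111111 = 241264319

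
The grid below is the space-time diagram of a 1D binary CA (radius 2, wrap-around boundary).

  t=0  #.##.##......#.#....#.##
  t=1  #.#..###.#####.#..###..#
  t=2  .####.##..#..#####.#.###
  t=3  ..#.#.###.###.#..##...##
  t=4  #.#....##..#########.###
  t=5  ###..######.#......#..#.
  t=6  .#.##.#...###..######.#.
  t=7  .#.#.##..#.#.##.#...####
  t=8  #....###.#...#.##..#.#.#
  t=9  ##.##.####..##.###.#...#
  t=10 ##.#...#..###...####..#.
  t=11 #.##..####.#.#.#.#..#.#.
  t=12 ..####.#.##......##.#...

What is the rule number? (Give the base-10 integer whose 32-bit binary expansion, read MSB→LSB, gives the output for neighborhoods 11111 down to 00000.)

  ##### -> .   bit 31 = 0  t=1,i=11
  ####. -> .   bit 30 = 0  t=1,i=12
  ###.# -> #   bit 29 = 1  t=0,i=0
  ###.. -> .   bit 28 = 0  t=1,i=20
  ##.## -> .   bit 27 = 0  t=0,i=1
  ##.#. -> #   bit 26 = 1  t=1,i=1
  ##..# -> #   bit 25 = 1  t=1,i=21
  ##... -> #   bit 24 = 1  t=0,i=7
  #.### -> .   bit 23 = 0  t=0,i=22
  #.##. -> #   bit 22 = 1  t=0,i=2
  #.#.# -> .   bit 21 = 0  t=2,i=19
  #.#.. -> #   bit 20 = 1  t=0,i=15
  #..## -> #   bit 19 = 1  t=1,i=4
  #..#. -> .   bit 18 = 0  t=2,i=9
  #...# -> .   bit 17 = 0  t=3,i=20
  #.... -> .   bit 16 = 0  t=0,i=8
  .#### -> #   bit 15 = 1  t=1,i=10
  .###. -> #   bit 14 = 1  t=0,i=23
  .##.# -> .   bit 13 = 0  t=0,i=3
  .##.. -> #   bit 12 = 1  t=0,i=6
  .#.## -> .   bit 11 = 0  t=0,i=21
  .#.#. -> .   bit 10 = 0  t=0,i=14
  .#..# -> #   bit 9 = 1  t=1,i=3
  .#... -> .   bit 8 = 0  t=0,i=16
  ..### -> .   bit 7 = 0  t=1,i=5
  ..##. -> #   bit 6 = 1  t=1,i=23
  ..#.# -> #   bit 5 = 1  t=0,i=13
  ..#.. -> #   bit 4 = 1  t=2,i=10
  ...## -> #   bit 3 = 1  t=3,i=21
  ...#. -> #   bit 2 = 1  t=0,i=12
  ....# -> #   bit 1 = 1  t=0,i=11
  ..... -> #   bit 0 = 1  t=0,i=9
  bits 00100111010110001101001001111111 = 660132479

660132479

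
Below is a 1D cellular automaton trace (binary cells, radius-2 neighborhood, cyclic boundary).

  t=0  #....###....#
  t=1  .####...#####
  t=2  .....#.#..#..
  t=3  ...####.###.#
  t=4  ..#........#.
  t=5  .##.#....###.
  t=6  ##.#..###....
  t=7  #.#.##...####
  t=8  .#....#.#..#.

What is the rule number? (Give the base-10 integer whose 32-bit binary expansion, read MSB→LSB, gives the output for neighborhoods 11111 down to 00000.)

  [31] ##### => #  t=1,i=10
  [30] ####. => .  t=1,i=3
  [29] ###.# => .  t=1,i=12
  [28] ###.. => .  t=0,i=7
  [27] ##.## => .  t=1,i=0
  [26] ##.#. => #  t=3,i=11
  [25] ##..# => .  t=5,i=12
  [24] ##... => #  t=0,i=1
  [23] #.### => .  t=1,i=1
  [22] #.##. => .  t=7,i=4
  [21] #.#.# => .  t=7,i=2
  [20] #.#.. => .  t=2,i=7
  [19] #..## => #  t=5,i=0
  [18] #..#. => #  t=2,i=9
  [17] #...# => .  t=1,i=6
  [16] #.... => #  t=0,i=2
  [15] .#### => .  t=1,i=2
  [14] .###. => .  t=0,i=6
  [13] .##.# => .  t=5,i=2
  [12] .##.. => .  t=0,i=0
  [11] .#.## => .  t=7,i=3
  [10] .#.#. => #  t=2,i=6
  [9] .#..# => #  t=2,i=8
  [8] .#... => .  t=2,i=11
  [7] ..### => .  t=0,i=5
  [6] ..##. => #  t=0,i=12
  [5] ..#.# => #  t=2,i=5
  [4] ..#.. => #  t=2,i=10
  [3] ...## => #  t=0,i=4
  [2] ...#. => #  t=2,i=4
  [1] ....# => #  t=0,i=3
  [0] ..... => .  t=2,i=0
  bits 10000101000011010000011001111110 = 2232223358

2232223358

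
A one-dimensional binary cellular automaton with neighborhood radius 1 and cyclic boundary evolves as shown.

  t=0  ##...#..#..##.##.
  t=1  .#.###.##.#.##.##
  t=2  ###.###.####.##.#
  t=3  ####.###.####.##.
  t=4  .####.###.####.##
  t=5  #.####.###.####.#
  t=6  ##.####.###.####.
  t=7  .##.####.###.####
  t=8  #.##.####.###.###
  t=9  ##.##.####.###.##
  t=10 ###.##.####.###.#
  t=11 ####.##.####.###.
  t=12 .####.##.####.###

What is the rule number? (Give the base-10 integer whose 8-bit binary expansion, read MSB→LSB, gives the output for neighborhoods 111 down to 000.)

231

  [7] ### => #  t=1,i=4
  [6] ##. => #  t=0,i=1
  [5] #.# => #  t=0,i=13
  [4] #.. => .  t=0,i=2
  [3] .## => .  t=0,i=0
  [2] .#. => #  t=0,i=5
  [1] ..# => #  t=0,i=4
  [0] ... => #  t=0,i=3
  bits 11100111 = 231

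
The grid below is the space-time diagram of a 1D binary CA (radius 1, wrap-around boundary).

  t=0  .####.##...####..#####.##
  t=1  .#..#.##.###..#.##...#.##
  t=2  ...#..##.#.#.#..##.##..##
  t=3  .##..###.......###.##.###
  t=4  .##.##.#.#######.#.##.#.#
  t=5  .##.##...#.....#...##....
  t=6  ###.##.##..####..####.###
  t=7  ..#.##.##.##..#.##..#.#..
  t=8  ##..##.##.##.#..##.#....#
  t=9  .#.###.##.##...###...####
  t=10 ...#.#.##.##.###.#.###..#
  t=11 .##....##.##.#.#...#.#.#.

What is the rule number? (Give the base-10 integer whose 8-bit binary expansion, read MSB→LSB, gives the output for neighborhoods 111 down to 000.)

75

  ### -> .   bit 7 = 0  t=0,i=2
  ##. -> #   bit 6 = 1  t=0,i=4
  #.# -> .   bit 5 = 0  t=0,i=0
  #.. -> .   bit 4 = 0  t=0,i=8
  .## -> #   bit 3 = 1  t=0,i=1
  .#. -> .   bit 2 = 0  t=1,i=1
  ..# -> #   bit 1 = 1  t=0,i=10
  ... -> #   bit 0 = 1  t=0,i=9
  bits 01001011 = 75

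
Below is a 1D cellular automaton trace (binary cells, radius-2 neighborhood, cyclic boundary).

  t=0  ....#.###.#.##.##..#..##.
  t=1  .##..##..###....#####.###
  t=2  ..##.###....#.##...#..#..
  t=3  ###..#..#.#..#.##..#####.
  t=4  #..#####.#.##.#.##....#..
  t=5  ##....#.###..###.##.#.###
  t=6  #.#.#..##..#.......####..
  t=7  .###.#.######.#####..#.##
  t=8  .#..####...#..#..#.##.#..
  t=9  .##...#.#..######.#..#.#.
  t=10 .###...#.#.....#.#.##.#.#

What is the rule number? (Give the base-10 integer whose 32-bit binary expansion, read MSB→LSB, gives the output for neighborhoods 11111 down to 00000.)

1201938267

  [31] ##### => .  t=1,i=18
  [30] ####. => #  t=1,i=19
  [29] ###.# => .  t=0,i=8
  [28] ###.. => .  t=1,i=11
  [27] ##.## => .  t=0,i=14
  [26] ##.#. => #  t=0,i=9
  [25] ##..# => #  t=0,i=17
  [24] ##... => #  t=0,i=24
  [23] #.### => #  t=0,i=6
  [22] #.##. => .  t=0,i=12
  [21] #.#.# => #  t=0,i=10
  [20] #.#.. => .  t=3,i=10
  [19] #..## => .  t=0,i=21
  [18] #..#. => #  t=0,i=18
  [17] #...# => .  t=2,i=17
  [16] #.... => .  t=0,i=0
  [15] .#### => .  t=1,i=17
  [14] .###. => .  t=0,i=7
  [13] .##.# => .  t=0,i=13
  [12] .##.. => #  t=0,i=16
  [11] .#.## => #  t=0,i=5
  [10] .#.#. => #  t=3,i=9
  [9] .#..# => #  t=0,i=20
  [8] .#... => #  t=2,i=23
  [7] ..### => .  t=1,i=9
  [6] ..##. => #  t=0,i=22
  [5] ..#.# => .  t=0,i=4
  [4] ..#.. => #  t=0,i=19
  [3] ...## => #  t=1,i=15
  [2] ...#. => .  t=0,i=3
  [1] ....# => #  t=0,i=2
  [0] ..... => #  t=0,i=1
  bits 01000111101001000001111101011011 = 1201938267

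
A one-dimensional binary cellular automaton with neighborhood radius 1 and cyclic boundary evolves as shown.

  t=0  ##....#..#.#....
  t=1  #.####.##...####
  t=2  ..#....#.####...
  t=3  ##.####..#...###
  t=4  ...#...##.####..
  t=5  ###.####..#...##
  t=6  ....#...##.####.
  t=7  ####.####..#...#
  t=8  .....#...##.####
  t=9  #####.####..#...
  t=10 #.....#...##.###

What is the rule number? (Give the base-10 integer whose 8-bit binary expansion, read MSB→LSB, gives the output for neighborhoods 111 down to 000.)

  nb ###: next=.  (t=1,i=3, bit7=0)
  nb ##.: next=.  (t=0,i=1, bit6=0)
  nb #.#: next=.  (t=0,i=10, bit5=0)
  nb #..: next=#  (t=0,i=2, bit4=1)
  nb .##: next=#  (t=0,i=0, bit3=1)
  nb .#.: next=.  (t=0,i=6, bit2=0)
  nb ..#: next=#  (t=0,i=5, bit1=1)
  nb ...: next=#  (t=0,i=3, bit0=1)
  bits 00011011 = 27

27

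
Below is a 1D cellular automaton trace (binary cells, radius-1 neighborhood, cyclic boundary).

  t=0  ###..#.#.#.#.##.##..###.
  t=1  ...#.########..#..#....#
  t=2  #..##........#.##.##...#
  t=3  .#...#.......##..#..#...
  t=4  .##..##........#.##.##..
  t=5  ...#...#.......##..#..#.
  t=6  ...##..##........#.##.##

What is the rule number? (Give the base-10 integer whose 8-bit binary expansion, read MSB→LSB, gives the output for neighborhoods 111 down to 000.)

52

  ### -> .   bit 7 = 0  t=0,i=1
  ##. -> .   bit 6 = 0  t=0,i=2
  #.# -> #   bit 5 = 1  t=0,i=6
  #.. -> #   bit 4 = 1  t=0,i=3
  .## -> .   bit 3 = 0  t=0,i=0
  .#. -> #   bit 2 = 1  t=0,i=5
  ..# -> .   bit 1 = 0  t=0,i=4
  ... -> .   bit 0 = 0  t=1,i=1
  bits 00110100 = 52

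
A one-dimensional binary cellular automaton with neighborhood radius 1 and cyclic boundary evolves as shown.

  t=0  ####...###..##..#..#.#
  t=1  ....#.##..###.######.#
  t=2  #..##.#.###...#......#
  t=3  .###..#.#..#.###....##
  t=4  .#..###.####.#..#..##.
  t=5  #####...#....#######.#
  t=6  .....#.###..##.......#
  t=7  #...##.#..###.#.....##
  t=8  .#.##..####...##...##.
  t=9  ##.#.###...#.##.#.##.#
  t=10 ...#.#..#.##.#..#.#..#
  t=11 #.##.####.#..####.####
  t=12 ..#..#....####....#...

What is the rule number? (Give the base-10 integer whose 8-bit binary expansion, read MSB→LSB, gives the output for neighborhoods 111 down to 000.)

30

  [7] ### => .  t=0,i=0
  [6] ##. => .  t=0,i=3
  [5] #.# => .  t=0,i=20
  [4] #.. => #  t=0,i=4
  [3] .## => #  t=0,i=7
  [2] .#. => #  t=0,i=16
  [1] ..# => #  t=0,i=6
  [0] ... => .  t=0,i=5
  bits 00011110 = 30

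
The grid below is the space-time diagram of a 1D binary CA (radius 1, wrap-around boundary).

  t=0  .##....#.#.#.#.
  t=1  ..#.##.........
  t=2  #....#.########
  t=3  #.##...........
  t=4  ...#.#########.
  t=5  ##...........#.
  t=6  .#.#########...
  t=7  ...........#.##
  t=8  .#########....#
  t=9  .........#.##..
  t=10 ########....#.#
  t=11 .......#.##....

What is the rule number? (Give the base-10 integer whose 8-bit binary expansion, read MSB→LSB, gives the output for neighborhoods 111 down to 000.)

  nb ###: next=.  (t=2,i=8, bit7=0)
  nb ##.: next=#  (t=0,i=2, bit6=1)
  nb #.#: next=.  (t=0,i=8, bit5=0)
  nb #..: next=.  (t=0,i=3, bit4=0)
  nb .##: next=.  (t=0,i=1, bit3=0)
  nb .#.: next=.  (t=0,i=7, bit2=0)
  nb ..#: next=.  (t=0,i=0, bit1=0)
  nb ...: next=#  (t=0,i=4, bit0=1)
  bits 01000001 = 65

65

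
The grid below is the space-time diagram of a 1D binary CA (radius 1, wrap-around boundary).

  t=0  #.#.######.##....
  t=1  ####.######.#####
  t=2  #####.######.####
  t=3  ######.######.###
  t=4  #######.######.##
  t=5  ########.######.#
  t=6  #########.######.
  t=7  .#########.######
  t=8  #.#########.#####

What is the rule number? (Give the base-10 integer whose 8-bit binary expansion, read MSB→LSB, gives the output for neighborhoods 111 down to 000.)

  [7] ### => #  t=0,i=5
  [6] ##. => #  t=0,i=9
  [5] #.# => #  t=0,i=1
  [4] #.. => #  t=0,i=13
  [3] .## => .  t=0,i=4
  [2] .#. => #  t=0,i=0
  [1] ..# => #  t=0,i=16
  [0] ... => #  t=0,i=14
  bits 11110111 = 247

247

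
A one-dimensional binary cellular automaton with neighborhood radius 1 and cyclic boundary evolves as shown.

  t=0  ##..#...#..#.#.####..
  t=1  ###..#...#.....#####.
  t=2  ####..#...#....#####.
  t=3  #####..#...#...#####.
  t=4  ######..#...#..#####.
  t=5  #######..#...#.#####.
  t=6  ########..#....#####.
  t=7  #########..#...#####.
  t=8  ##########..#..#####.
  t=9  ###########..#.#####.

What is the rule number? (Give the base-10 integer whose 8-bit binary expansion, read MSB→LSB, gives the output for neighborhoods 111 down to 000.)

  ### -> #   bit 7 = 1  t=0,i=16
  ##. -> #   bit 6 = 1  t=0,i=1
  #.# -> .   bit 5 = 0  t=0,i=12
  #.. -> #   bit 4 = 1  t=0,i=2
  .## -> #   bit 3 = 1  t=0,i=0
  .#. -> .   bit 2 = 0  t=0,i=4
  ..# -> .   bit 1 = 0  t=0,i=3
  ... -> .   bit 0 = 0  t=0,i=6
  bits 11011000 = 216

216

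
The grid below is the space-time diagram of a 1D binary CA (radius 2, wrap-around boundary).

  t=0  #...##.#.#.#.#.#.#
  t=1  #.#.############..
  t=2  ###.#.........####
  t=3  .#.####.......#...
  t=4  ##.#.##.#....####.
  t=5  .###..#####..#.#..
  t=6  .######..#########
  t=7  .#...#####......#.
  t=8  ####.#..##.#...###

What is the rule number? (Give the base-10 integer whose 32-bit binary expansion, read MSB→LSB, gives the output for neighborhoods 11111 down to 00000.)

  #####|.  b31=0 t=1,i=6
  ####.|#  b30=1 t=1,i=14
  ###.#|.  b29=0 t=2,i=2
  ###..|#  b28=1 t=1,i=15
  ##.##|.  b27=0 t=4,i=17
  ##.#.|#  b26=1 t=0,i=6
  ##..#|#  b25=1 t=1,i=16
  ##...|.  b24=0 t=0,i=1
  #.###|#  b23=1 t=1,i=4
  #.##.|.  b22=0 t=0,i=17
  #.#.#|#  b21=1 t=0,i=7
  #.#..|#  b20=1 t=2,i=4
  #..##|#  b19=1 t=5,i=5
  #..#.|#  b18=1 t=1,i=17
  #...#|#  b17=1 t=0,i=2
  #....|#  b16=1 t=2,i=6
  .####|.  b15=0 t=1,i=5
  .###.|#  b14=1 t=5,i=2
  .##.#|#  b13=1 t=0,i=5
  .##..|#  b12=1 t=0,i=0
  .#.##|.  b11=0 t=0,i=16
  .#.#.|#  b10=1 t=0,i=8
  .#..#|#  b9=1 t=7,i=17
  .#...|#  b8=1 t=2,i=5
  ..###|#  b7=1 t=2,i=14
  ..##.|#  b6=1 t=0,i=4
  ..#.#|#  b5=1 t=1,i=0
  ..#..|#  b4=1 t=3,i=14
  ...##|.  b3=0 t=0,i=3
  ...#.|#  b2=1 t=3,i=0
  ....#|.  b1=0 t=2,i=12
  .....|.  b0=0 t=2,i=7
  bits 01010110101111110111011111110100 = 1455388660

1455388660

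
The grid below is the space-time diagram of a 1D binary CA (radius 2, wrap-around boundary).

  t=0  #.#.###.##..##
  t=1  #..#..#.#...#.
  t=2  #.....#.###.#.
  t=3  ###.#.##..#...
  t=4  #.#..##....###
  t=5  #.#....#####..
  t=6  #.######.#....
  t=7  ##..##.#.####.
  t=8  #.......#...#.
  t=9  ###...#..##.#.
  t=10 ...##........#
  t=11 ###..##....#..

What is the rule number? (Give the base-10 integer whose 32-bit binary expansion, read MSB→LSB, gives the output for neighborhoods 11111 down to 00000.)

2706573738

  #####|#  b31=1 t=5,i=9
  ####.|.  b30=0 t=4,i=13
  ###.#|#  b29=1 t=0,i=0
  ###..|.  b28=0 t=5,i=11
  ##.##|.  b27=0 t=0,i=7
  ##.#.|.  b26=0 t=0,i=1
  ##..#|.  b25=0 t=0,i=10
  ##...|#  b24=1 t=4,i=7
  #.###|.  b23=0 t=0,i=4
  #.##.|#  b22=1 t=0,i=8
  #.#.#|.  b21=0 t=0,i=2
  #.#..|#  b20=1 t=1,i=0
  #..##|.  b19=0 t=0,i=11
  #..#.|.  b18=0 t=1,i=2
  #...#|#  b17=1 t=1,i=10
  #....|#  b16=1 t=2,i=2
  .####|.  b15=0 t=4,i=12
  .###.|.  b14=0 t=0,i=5
  .##.#|.  b13=0 t=7,i=5
  .##..|.  b12=0 t=0,i=9
  .#.##|#  b11=1 t=0,i=3
  .#.#.|.  b10=0 t=1,i=7
  .#..#|.  b9=0 t=1,i=1
  .#...|#  b8=1 t=1,i=9
  ..###|#  b7=1 t=0,i=12
  ..##.|.  b6=0 t=4,i=5
  ..#.#|#  b5=1 t=1,i=6
  ..#..|.  b4=0 t=1,i=3
  ...##|#  b3=1 t=3,i=13
  ...#.|.  b2=0 t=1,i=11
  ....#|#  b1=1 t=2,i=4
  .....|.  b0=0 t=2,i=3
  bits 10100001010100110000100110101010 = 2706573738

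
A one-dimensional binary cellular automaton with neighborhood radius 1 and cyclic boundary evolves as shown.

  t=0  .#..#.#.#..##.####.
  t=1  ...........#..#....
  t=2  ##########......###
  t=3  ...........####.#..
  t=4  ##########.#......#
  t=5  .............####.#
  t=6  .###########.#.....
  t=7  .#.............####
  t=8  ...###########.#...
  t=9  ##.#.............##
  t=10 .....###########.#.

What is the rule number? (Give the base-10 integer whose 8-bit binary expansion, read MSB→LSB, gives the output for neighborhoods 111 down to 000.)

  ### -> .   bit 7 = 0  t=0,i=15
  ##. -> .   bit 6 = 0  t=0,i=12
  #.# -> .   bit 5 = 0  t=0,i=5
  #.. -> .   bit 4 = 0  t=0,i=2
  .## -> #   bit 3 = 1  t=0,i=11
  .#. -> .   bit 2 = 0  t=0,i=1
  ..# -> .   bit 1 = 0  t=0,i=0
  ... -> #   bit 0 = 1  t=1,i=0
  bits 00001001 = 9

9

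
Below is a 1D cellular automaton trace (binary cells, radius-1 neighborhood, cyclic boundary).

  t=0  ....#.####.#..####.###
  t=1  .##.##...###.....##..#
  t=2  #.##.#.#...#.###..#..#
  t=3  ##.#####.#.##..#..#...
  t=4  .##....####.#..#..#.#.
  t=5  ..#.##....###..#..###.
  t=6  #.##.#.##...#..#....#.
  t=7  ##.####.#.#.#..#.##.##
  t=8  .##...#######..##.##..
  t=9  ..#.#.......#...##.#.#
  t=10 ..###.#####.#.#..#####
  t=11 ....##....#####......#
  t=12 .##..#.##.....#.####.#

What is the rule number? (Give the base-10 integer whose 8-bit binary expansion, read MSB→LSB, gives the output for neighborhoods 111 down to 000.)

101

  ###|.  b7=0 t=0,i=7
  ##.|#  b6=1 t=0,i=9
  #.#|#  b5=1 t=0,i=5
  #..|.  b4=0 t=0,i=0
  .##|.  b3=0 t=0,i=6
  .#.|#  b2=1 t=0,i=4
  ..#|.  b1=0 t=0,i=3
  ...|#  b0=1 t=0,i=1
  bits 01100101 = 101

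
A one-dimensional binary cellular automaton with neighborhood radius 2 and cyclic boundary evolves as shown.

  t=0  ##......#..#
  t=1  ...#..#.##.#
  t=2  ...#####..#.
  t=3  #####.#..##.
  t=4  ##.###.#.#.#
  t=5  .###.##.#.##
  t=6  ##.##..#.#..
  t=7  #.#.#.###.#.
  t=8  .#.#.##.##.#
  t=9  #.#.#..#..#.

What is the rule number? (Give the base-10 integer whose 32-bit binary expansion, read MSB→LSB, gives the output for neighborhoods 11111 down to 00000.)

1820696314

  #####|.  b31=0 t=2,i=5
  ####.|#  b30=1 t=2,i=6
  ###.#|#  b29=1 t=3,i=4
  ###..|.  b28=0 t=0,i=1
  ##.##|#  b27=1 t=3,i=11
  ##.#.|#  b26=1 t=1,i=10
  ##..#|.  b25=0 t=2,i=8
  ##...|.  b24=0 t=0,i=2
  #.###|#  b23=1 t=3,i=0
  #.##.|.  b22=0 t=1,i=8
  #.#.#|.  b21=0 t=4,i=7
  #.#..|.  b20=0 t=1,i=11
  #..##|.  b19=0 t=0,i=10
  #..#.|#  b18=1 t=1,i=5
  #...#|.  b17=0 t=1,i=1
  #....|#  b16=1 t=0,i=3
  .####|#  b15=1 t=2,i=4
  .###.|.  b14=0 t=0,i=0
  .##.#|.  b13=0 t=1,i=9
  .##..|#  b12=1 t=6,i=4
  .#.##|#  b11=1 t=1,i=7
  .#.#.|#  b10=1 t=4,i=8
  .#..#|#  b9=1 t=0,i=9
  .#...|.  b8=0 t=1,i=0
  ..###|#  b7=1 t=0,i=11
  ..##.|#  b6=1 t=3,i=9
  ..#.#|#  b5=1 t=1,i=6
  ..#..|#  b4=1 t=0,i=8
  ...##|#  b3=1 t=2,i=2
  ...#.|.  b2=0 t=0,i=7
  ....#|#  b1=1 t=0,i=6
  .....|.  b0=0 t=0,i=4
  bits 01101100100001011001111011111010 = 1820696314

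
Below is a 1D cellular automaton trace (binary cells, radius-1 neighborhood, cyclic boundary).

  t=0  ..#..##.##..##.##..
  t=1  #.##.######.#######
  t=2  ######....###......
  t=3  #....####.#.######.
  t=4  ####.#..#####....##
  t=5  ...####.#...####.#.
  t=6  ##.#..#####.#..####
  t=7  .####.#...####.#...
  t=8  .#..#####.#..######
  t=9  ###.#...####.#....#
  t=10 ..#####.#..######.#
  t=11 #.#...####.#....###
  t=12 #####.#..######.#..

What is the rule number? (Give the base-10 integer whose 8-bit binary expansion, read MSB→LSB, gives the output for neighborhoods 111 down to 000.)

  ### -> .   bit 7 = 0  t=1,i=6
  ##. -> #   bit 6 = 1  t=0,i=6
  #.# -> #   bit 5 = 1  t=0,i=7
  #.. -> #   bit 4 = 1  t=0,i=3
  .## -> #   bit 3 = 1  t=0,i=5
  .#. -> #   bit 2 = 1  t=0,i=2
  ..# -> .   bit 1 = 0  t=0,i=1
  ... -> #   bit 0 = 1  t=0,i=0
  bits 01111101 = 125

125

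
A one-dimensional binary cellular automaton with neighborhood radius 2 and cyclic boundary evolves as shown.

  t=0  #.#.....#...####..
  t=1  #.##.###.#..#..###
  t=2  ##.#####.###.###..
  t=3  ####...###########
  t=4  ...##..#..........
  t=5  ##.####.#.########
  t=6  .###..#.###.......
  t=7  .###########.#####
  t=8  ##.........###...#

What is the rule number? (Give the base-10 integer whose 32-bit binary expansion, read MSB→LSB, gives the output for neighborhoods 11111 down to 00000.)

  #####|.  b31=0 t=2,i=5
  ####.|.  b30=0 t=0,i=14
  ###.#|#  b29=1 t=1,i=0
  ###..|#  b28=1 t=0,i=15
  ##.##|#  b27=1 t=1,i=1
  ##.#.|.  b26=0 t=1,i=8
  ##..#|#  b25=1 t=0,i=16
  ##...|#  b24=1 t=3,i=4
  #.###|#  b23=1 t=1,i=5
  #.##.|.  b22=0 t=1,i=2
  #.#.#|#  b21=1 t=5,i=8
  #.#..|#  b20=1 t=0,i=2
  #..##|#  b19=1 t=1,i=14
  #..#.|#  b18=1 t=0,i=17
  #...#|.  b17=0 t=0,i=10
  #....|.  b16=0 t=0,i=4
  .####|.  b15=0 t=0,i=13
  .###.|#  b14=1 t=1,i=6
  .##.#|#  b13=1 t=1,i=3
  .##..|#  b12=1 t=4,i=4
  .#.##|#  b11=1 t=5,i=9
  .#.#.|.  b10=0 t=0,i=1
  .#..#|#  b9=1 t=1,i=10
  .#...|#  b8=1 t=0,i=3
  ..###|#  b7=1 t=0,i=12
  ..##.|#  b6=1 t=2,i=0
  ..#.#|#  b5=1 t=0,i=0
  ..#..|.  b4=0 t=0,i=8
  ...##|.  b3=0 t=0,i=11
  ...#.|#  b2=1 t=0,i=7
  ....#|#  b1=1 t=0,i=6
  .....|#  b0=1 t=0,i=5
  bits 00111011101111000111101111100111 = 1002208231

1002208231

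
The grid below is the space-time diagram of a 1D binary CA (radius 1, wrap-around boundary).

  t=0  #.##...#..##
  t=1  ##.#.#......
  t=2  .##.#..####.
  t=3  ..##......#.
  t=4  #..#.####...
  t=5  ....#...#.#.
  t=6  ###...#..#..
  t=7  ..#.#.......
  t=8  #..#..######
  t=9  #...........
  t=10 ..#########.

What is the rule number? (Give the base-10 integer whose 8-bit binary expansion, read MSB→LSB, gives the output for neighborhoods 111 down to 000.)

  ###|.  b7=0 t=0,i=11
  ##.|#  b6=1 t=0,i=0
  #.#|#  b5=1 t=0,i=1
  #..|.  b4=0 t=0,i=4
  .##|.  b3=0 t=0,i=2
  .#.|.  b2=0 t=0,i=7
  ..#|.  b1=0 t=0,i=6
  ...|#  b0=1 t=0,i=5
  bits 01100001 = 97

97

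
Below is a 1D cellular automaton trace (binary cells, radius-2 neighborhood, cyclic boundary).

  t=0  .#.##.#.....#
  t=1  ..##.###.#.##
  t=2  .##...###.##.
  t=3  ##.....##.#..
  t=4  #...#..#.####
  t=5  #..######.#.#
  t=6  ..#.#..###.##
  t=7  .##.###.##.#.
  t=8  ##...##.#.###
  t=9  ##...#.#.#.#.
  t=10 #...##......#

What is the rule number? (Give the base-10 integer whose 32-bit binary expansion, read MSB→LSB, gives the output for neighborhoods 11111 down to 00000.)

  ##### -> .   bit 31 = 0  t=4,i=11
  ####. -> #   bit 30 = 1  t=4,i=12
  ###.# -> #   bit 29 = 1  t=1,i=7
  ###.. -> #   bit 28 = 1  t=4,i=0
  ##.## -> .   bit 27 = 0  t=1,i=4
  ##.#. -> #   bit 26 = 1  t=0,i=5
  ##..# -> .   bit 25 = 0  t=1,i=0
  ##... -> .   bit 24 = 0  t=2,i=3
  #.### -> .   bit 23 = 0  t=1,i=5
  #.##. -> #   bit 22 = 1  t=0,i=3
  #.#.# -> .   bit 21 = 0  t=0,i=1
  #.#.. -> #   bit 20 = 1  t=0,i=6
  #..## -> #   bit 19 = 1  t=1,i=1
  #..#. -> #   bit 18 = 1  t=4,i=6
  #...# -> .   bit 17 = 0  t=2,i=4
  #.... -> .   bit 16 = 0  t=0,i=8
  .#### -> #   bit 15 = 1  t=4,i=10
  .###. -> #   bit 14 = 1  t=1,i=6
  .##.# -> .   bit 13 = 0  t=0,i=4
  .##.. -> .   bit 12 = 0  t=1,i=12
  .#.## -> #   bit 11 = 1  t=0,i=2
  .#.#. -> .   bit 10 = 0  t=0,i=0
  .#..# -> #   bit 9 = 1  t=3,i=11
  .#... -> #   bit 8 = 1  t=0,i=7
  ..### -> .   bit 7 = 0  t=2,i=6
  ..##. -> #   bit 6 = 1  t=1,i=2
  ..#.# -> #   bit 5 = 1  t=0,i=12
  ..#.. -> #   bit 4 = 1  t=4,i=4
  ...## -> .   bit 3 = 0  t=2,i=5
  ...#. -> #   bit 2 = 1  t=0,i=11
  ....# -> .   bit 1 = 0  t=0,i=10
  ..... -> #   bit 0 = 1  t=0,i=9
  bits 01110100010111001100101101110101 = 1952238453

1952238453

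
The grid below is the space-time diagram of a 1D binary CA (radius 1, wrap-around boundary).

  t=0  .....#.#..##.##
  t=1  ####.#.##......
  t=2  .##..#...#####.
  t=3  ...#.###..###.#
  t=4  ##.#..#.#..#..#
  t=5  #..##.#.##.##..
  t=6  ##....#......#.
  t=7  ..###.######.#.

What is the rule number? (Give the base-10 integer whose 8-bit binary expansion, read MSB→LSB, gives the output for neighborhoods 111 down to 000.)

149

  ### -> #   bit 7 = 1  t=1,i=1
  ##. -> .   bit 6 = 0  t=0,i=11
  #.# -> .   bit 5 = 0  t=0,i=6
  #.. -> #   bit 4 = 1  t=0,i=0
  .## -> .   bit 3 = 0  t=0,i=10
  .#. -> #   bit 2 = 1  t=0,i=5
  ..# -> .   bit 1 = 0  t=0,i=4
  ... -> #   bit 0 = 1  t=0,i=1
  bits 10010101 = 149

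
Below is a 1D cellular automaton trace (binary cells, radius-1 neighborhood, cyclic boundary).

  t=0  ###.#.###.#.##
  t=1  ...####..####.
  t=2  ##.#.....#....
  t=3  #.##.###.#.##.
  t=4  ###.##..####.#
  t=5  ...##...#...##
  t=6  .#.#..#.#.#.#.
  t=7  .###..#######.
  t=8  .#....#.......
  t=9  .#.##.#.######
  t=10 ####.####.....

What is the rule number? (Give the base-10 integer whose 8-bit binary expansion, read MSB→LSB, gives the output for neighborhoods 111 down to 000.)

45

  ###|.  b7=0 t=0,i=0
  ##.|.  b6=0 t=0,i=2
  #.#|#  b5=1 t=0,i=3
  #..|.  b4=0 t=1,i=7
  .##|#  b3=1 t=0,i=6
  .#.|#  b2=1 t=0,i=4
  ..#|.  b1=0 t=1,i=2
  ...|#  b0=1 t=1,i=0
  bits 00101101 = 45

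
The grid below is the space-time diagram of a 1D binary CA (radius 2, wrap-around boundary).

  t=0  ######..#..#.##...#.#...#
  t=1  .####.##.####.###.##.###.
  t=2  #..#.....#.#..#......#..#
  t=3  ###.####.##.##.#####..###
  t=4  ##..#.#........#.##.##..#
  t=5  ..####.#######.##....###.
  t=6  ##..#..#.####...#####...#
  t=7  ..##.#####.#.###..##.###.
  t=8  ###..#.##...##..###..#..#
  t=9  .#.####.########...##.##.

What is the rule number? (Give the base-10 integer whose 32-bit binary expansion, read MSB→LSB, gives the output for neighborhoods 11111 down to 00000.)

  nb #####: next=#  (t=0,i=1, bit31=1)
  nb ####.: next=#  (t=0,i=4, bit30=1)
  nb ###.#: next=.  (t=1,i=4, bit29=0)
  nb ###..: next=.  (t=0,i=5, bit28=0)
  nb ##.##: next=.  (t=1,i=5, bit27=0)
  nb ##.#.: next=.  (t=7,i=10, bit26=0)
  nb ##..#: next=#  (t=0,i=6, bit25=1)
  nb ##...: next=#  (t=0,i=15, bit24=1)
  nb #.###: next=#  (t=1,i=9, bit23=1)
  nb #.##.: next=.  (t=0,i=13, bit22=0)
  nb #.#.#: next=.  (t=7,i=11, bit21=0)
  nb #.#..: next=.  (t=0,i=20, bit20=0)
  nb #..##: next=#  (t=1,i=0, bit19=1)
  nb #..#.: next=#  (t=0,i=7, bit18=1)
  nb #...#: next=#  (t=0,i=16, bit17=1)
  nb #....: next=#  (t=2,i=5, bit16=1)
  nb .####: next=.  (t=0,i=0, bit15=0)
  nb .###.: next=.  (t=1,i=15, bit14=0)
  nb .##.#: next=.  (t=1,i=7, bit13=0)
  nb .##..: next=#  (t=0,i=14, bit12=1)
  nb .#.##: next=#  (t=0,i=12, bit11=1)
  nb .#.#.: next=#  (t=0,i=19, bit10=1)
  nb .#..#: next=#  (t=0,i=9, bit9=1)
  nb .#...: next=#  (t=0,i=21, bit8=1)
  nb ..###: next=.  (t=0,i=24, bit7=0)
  nb ..##.: next=#  (t=2,i=24, bit6=1)
  nb ..#.#: next=#  (t=0,i=11, bit5=1)
  nb ..#..: next=.  (t=0,i=8, bit4=0)
  nb ...##: next=#  (t=0,i=23, bit3=1)
  nb ...#.: next=.  (t=0,i=17, bit2=0)
  nb ....#: next=#  (t=2,i=7, bit1=1)
  nb .....: next=#  (t=2,i=6, bit0=1)
  bits 11000011100011110001111101101011 = 3280936811

3280936811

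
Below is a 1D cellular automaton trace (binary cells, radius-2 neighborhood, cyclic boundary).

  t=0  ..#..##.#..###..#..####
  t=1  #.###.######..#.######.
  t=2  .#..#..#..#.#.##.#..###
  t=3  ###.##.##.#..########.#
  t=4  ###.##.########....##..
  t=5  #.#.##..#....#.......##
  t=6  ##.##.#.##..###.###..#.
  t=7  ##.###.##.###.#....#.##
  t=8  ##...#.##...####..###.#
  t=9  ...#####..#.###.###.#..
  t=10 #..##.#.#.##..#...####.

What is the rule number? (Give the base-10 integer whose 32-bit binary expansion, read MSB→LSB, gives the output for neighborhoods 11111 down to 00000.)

  ##### -> .   bit 31 = 0  t=1,i=8
  ####. -> #   bit 30 = 1  t=0,i=21
  ###.# -> #   bit 29 = 1  t=1,i=4
  ###.. -> .   bit 28 = 0  t=0,i=13
  ##.## -> .   bit 27 = 0  t=1,i=5
  ##.#. -> #   bit 26 = 1  t=0,i=7
  ##..# -> #   bit 25 = 1  t=0,i=0
  ##... -> .   bit 24 = 0  t=4,i=15
  #.### -> .   bit 23 = 0  t=1,i=2
  #.##. -> #   bit 22 = 1  t=2,i=14
  #.#.# -> .   bit 21 = 0  t=1,i=0
  #.#.. -> #   bit 20 = 1  t=0,i=8
  #..## -> #   bit 19 = 1  t=0,i=4
  #..#. -> .   bit 18 = 0  t=0,i=1
  #...# -> #   bit 17 = 1  t=8,i=3
  #.... -> .   bit 16 = 0  t=4,i=16
  .#### -> #   bit 15 = 1  t=0,i=20
  .###. -> .   bit 14 = 0  t=0,i=12
  .##.# -> #   bit 13 = 1  t=0,i=6
  .##.. -> .   bit 12 = 0  t=4,i=20
  .#.## -> #   bit 11 = 1  t=1,i=1
  .#.#. -> .   bit 10 = 0  t=2,i=11
  .#..# -> #   bit 9 = 1  t=0,i=3
  .#... -> #   bit 8 = 1  t=5,i=9
  ..### -> #   bit 7 = 1  t=0,i=11
  ..##. -> .   bit 6 = 0  t=0,i=5
  ..#.# -> #   bit 5 = 1  t=1,i=14
  ..#.. -> #   bit 4 = 1  t=0,i=2
  ...## -> .   bit 3 = 0  t=4,i=18
  ...#. -> #   bit 2 = 1  t=5,i=12
  ....# -> .   bit 1 = 0  t=4,i=17
  ..... -> #   bit 0 = 1  t=5,i=16
  bits 01100110010110101010101110110101 = 1717218229

1717218229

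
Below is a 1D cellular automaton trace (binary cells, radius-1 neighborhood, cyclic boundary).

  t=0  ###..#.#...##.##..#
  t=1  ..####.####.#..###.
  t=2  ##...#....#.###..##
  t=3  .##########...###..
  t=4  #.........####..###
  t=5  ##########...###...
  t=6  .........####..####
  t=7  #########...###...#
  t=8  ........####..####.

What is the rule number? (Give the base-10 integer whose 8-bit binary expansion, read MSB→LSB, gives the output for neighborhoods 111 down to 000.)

87

  nb ###: next=.  (t=0,i=0, bit7=0)
  nb ##.: next=#  (t=0,i=2, bit6=1)
  nb #.#: next=.  (t=0,i=6, bit5=0)
  nb #..: next=#  (t=0,i=3, bit4=1)
  nb .##: next=.  (t=0,i=11, bit3=0)
  nb .#.: next=#  (t=0,i=5, bit2=1)
  nb ..#: next=#  (t=0,i=4, bit1=1)
  nb ...: next=#  (t=0,i=9, bit0=1)
  bits 01010111 = 87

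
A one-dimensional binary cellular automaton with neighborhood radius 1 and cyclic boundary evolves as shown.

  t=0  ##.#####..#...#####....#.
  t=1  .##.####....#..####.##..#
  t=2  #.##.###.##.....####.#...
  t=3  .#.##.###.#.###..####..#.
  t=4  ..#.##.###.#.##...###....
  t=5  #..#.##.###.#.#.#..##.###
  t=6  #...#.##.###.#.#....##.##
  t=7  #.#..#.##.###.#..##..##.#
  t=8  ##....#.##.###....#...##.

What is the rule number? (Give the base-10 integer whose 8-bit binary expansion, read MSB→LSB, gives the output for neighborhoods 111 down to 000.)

225

  ### -> #   bit 7 = 1  t=0,i=4
  ##. -> #   bit 6 = 1  t=0,i=1
  #.# -> #   bit 5 = 1  t=0,i=2
  #.. -> .   bit 4 = 0  t=0,i=8
  .## -> .   bit 3 = 0  t=0,i=0
  .#. -> .   bit 2 = 0  t=0,i=10
  ..# -> .   bit 1 = 0  t=0,i=9
  ... -> #   bit 0 = 1  t=0,i=12
  bits 11100001 = 225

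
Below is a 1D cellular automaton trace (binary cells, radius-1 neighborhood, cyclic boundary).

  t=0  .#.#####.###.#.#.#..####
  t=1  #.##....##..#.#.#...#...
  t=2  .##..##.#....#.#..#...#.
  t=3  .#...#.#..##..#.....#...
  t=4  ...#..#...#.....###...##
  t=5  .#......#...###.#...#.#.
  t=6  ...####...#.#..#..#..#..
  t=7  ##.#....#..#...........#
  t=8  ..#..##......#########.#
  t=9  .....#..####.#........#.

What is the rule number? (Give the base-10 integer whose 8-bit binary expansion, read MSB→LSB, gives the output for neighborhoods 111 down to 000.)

  nb ###: next=.  (t=0,i=4, bit7=0)
  nb ##.: next=.  (t=0,i=7, bit6=0)
  nb #.#: next=#  (t=0,i=0, bit5=1)
  nb #..: next=.  (t=0,i=18, bit4=0)
  nb .##: next=#  (t=0,i=3, bit3=1)
  nb .#.: next=.  (t=0,i=1, bit2=0)
  nb ..#: next=.  (t=0,i=19, bit1=0)
  nb ...: next=#  (t=1,i=5, bit0=1)
  bits 00101001 = 41

41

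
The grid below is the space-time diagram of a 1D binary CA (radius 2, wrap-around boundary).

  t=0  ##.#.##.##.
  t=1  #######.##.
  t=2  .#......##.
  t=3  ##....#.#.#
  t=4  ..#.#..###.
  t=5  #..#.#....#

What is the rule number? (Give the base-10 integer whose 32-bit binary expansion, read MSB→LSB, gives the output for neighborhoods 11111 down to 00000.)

  #####|.  b31=0 t=1,i=2
  ####.|.  b30=0 t=1,i=5
  ###.#|.  b29=0 t=1,i=6
  ###..|.  b28=0 t=3,i=1
  ##.##|.  b27=0 t=0,i=7
  ##.#.|#  b26=1 t=0,i=2
  ##..#|#  b25=1 t=2,i=10
  ##...|#  b24=1 t=3,i=2
  #.###|.  b23=0 t=1,i=0
  #.##.|#  b22=1 t=0,i=0
  #.#.#|#  b21=1 t=0,i=3
  #.#..|.  b20=0 t=4,i=4
  #..##|.  b19=0 t=4,i=6
  #..#.|#  b18=1 t=2,i=0
  #...#|#  b17=1 t=4,i=0
  #....|.  b16=0 t=2,i=3
  .####|#  b15=1 t=1,i=1
  .###.|.  b14=0 t=3,i=0
  .##.#|#  b13=1 t=0,i=1
  .##..|.  b12=0 t=2,i=9
  .#.##|#  b11=1 t=0,i=4
  .#.#.|#  b10=1 t=3,i=7
  .#..#|#  b9=1 t=4,i=5
  .#...|.  b8=0 t=2,i=2
  ..###|.  b7=0 t=4,i=7
  ..##.|#  b6=1 t=2,i=8
  ..#.#|.  b5=0 t=3,i=6
  ..#..|#  b4=1 t=2,i=1
  ...##|.  b3=0 t=2,i=7
  ...#.|.  b2=0 t=3,i=5
  ....#|#  b1=1 t=2,i=6
  .....|.  b0=0 t=2,i=4
  bits 00000111011001101010111001010010 = 124169810

124169810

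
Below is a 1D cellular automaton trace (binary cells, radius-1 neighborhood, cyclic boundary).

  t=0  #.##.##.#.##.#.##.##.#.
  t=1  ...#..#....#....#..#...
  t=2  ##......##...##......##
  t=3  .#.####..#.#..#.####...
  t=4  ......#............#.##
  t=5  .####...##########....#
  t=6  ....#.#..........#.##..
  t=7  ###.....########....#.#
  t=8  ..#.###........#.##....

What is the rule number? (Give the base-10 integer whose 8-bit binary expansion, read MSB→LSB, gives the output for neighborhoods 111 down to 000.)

  ### -> .   bit 7 = 0  t=2,i=0
  ##. -> #   bit 6 = 1  t=0,i=3
  #.# -> .   bit 5 = 0  t=0,i=1
  #.. -> .   bit 4 = 0  t=1,i=4
  .## -> .   bit 3 = 0  t=0,i=2
  .#. -> .   bit 2 = 0  t=0,i=0
  ..# -> .   bit 1 = 0  t=1,i=2
  ... -> #   bit 0 = 1  t=1,i=0
  bits 01000001 = 65

65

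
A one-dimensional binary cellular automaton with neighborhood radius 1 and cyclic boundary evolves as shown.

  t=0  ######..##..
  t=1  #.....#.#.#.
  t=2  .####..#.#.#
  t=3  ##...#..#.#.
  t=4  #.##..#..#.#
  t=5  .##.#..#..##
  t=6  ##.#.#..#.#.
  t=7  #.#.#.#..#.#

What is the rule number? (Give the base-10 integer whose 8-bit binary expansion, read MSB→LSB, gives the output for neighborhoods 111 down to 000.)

57

  ###|.  b7=0 t=0,i=1
  ##.|.  b6=0 t=0,i=5
  #.#|#  b5=1 t=1,i=7
  #..|#  b4=1 t=0,i=6
  .##|#  b3=1 t=0,i=0
  .#.|.  b2=0 t=1,i=0
  ..#|.  b1=0 t=0,i=7
  ...|#  b0=1 t=1,i=2
  bits 00111001 = 57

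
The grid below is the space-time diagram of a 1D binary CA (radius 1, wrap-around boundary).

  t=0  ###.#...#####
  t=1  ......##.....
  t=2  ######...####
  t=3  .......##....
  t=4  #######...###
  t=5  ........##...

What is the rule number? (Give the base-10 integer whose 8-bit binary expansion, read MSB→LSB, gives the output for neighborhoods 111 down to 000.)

3

  ###|.  b7=0 t=0,i=0
  ##.|.  b6=0 t=0,i=2
  #.#|.  b5=0 t=0,i=3
  #..|.  b4=0 t=0,i=5
  .##|.  b3=0 t=0,i=8
  .#.|.  b2=0 t=0,i=4
  ..#|#  b1=1 t=0,i=7
  ...|#  b0=1 t=0,i=6
  bits 00000011 = 3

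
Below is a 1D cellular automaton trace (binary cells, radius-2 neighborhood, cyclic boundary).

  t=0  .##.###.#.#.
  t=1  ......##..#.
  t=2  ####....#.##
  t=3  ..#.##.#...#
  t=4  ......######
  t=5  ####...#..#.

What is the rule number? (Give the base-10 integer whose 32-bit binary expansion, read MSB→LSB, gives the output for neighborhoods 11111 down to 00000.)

1729331477

  #####|.  b31=0 t=2,i=0
  ####.|#  b30=1 t=2,i=2
  ###.#|#  b29=1 t=0,i=6
  ###..|.  b28=0 t=2,i=3
  ##.##|.  b27=0 t=0,i=3
  ##.#.|#  b26=1 t=0,i=7
  ##..#|#  b25=1 t=1,i=8
  ##...|#  b24=1 t=2,i=4
  #.###|.  b23=0 t=0,i=4
  #.##.|.  b22=0 t=3,i=4
  #.#.#|.  b21=0 t=0,i=8
  #.#..|#  b20=1 t=0,i=10
  #..##|.  b19=0 t=0,i=0
  #..#.|.  b18=0 t=1,i=9
  #...#|#  b17=1 t=3,i=9
  #....|#  b16=1 t=1,i=0
  .####|#  b15=1 t=2,i=11
  .###.|.  b14=0 t=0,i=5
  .##.#|.  b13=0 t=0,i=2
  .##..|.  b12=0 t=1,i=7
  .#.##|.  b11=0 t=2,i=9
  .#.#.|.  b10=0 t=0,i=9
  .#..#|.  b9=0 t=0,i=11
  .#...|#  b8=1 t=1,i=11
  ..###|.  b7=0 t=4,i=6
  ..##.|.  b6=0 t=0,i=1
  ..#.#|.  b5=0 t=2,i=8
  ..#..|#  b4=1 t=1,i=10
  ...##|.  b3=0 t=1,i=5
  ...#.|#  b2=1 t=2,i=7
  ....#|.  b1=0 t=1,i=4
  .....|#  b0=1 t=1,i=1
  bits 01100111000100111000000100010101 = 1729331477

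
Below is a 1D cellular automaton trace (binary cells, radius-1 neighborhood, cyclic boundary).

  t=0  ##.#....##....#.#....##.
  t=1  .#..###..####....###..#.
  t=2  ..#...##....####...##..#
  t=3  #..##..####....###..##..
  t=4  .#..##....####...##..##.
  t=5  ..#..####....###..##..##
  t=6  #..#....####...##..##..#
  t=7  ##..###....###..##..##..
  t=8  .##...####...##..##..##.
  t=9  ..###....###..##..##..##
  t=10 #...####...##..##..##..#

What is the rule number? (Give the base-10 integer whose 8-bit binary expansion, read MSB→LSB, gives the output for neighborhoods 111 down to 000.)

  nb ###: next=.  (t=1,i=5, bit7=0)
  nb ##.: next=#  (t=0,i=1, bit6=1)
  nb #.#: next=.  (t=0,i=2, bit5=0)
  nb #..: next=#  (t=0,i=4, bit4=1)
  nb .##: next=.  (t=0,i=0, bit3=0)
  nb .#.: next=.  (t=0,i=3, bit2=0)
  nb ..#: next=.  (t=0,i=7, bit1=0)
  nb ...: next=#  (t=0,i=5, bit0=1)
  bits 01010001 = 81

81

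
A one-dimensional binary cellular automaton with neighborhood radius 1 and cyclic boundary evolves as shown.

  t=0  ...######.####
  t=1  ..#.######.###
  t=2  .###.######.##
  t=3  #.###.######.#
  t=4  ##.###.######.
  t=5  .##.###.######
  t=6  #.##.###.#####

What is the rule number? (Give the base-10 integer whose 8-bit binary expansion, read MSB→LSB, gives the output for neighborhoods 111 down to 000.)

230

  ###|#  b7=1 t=0,i=4
  ##.|#  b6=1 t=0,i=8
  #.#|#  b5=1 t=0,i=9
  #..|.  b4=0 t=0,i=0
  .##|.  b3=0 t=0,i=3
  .#.|#  b2=1 t=1,i=2
  ..#|#  b1=1 t=0,i=2
  ...|.  b0=0 t=0,i=1
  bits 11100110 = 230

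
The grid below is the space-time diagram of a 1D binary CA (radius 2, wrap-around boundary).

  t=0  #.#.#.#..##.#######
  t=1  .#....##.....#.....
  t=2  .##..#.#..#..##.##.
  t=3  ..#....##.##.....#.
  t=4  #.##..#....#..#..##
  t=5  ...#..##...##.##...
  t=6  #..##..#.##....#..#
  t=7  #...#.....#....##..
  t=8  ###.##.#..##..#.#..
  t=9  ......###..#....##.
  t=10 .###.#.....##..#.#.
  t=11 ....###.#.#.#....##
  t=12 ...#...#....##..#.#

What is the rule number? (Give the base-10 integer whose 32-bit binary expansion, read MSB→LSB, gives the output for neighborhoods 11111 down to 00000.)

68326169

  nb #####: next=.  (t=0,i=14, bit31=0)
  nb ####.: next=.  (t=0,i=18, bit30=0)
  nb ###.#: next=.  (t=0,i=0, bit29=0)
  nb ###..: next=.  (t=9,i=8, bit28=0)
  nb ##.##: next=.  (t=0,i=11, bit27=0)
  nb ##.#.: next=#  (t=0,i=1, bit26=1)
  nb ##..#: next=.  (t=2,i=3, bit25=0)
  nb ##...: next=.  (t=1,i=8, bit24=0)
  nb #.###: next=.  (t=0,i=12, bit23=0)
  nb #.##.: next=.  (t=2,i=16, bit22=0)
  nb #.#.#: next=.  (t=0,i=2, bit21=0)
  nb #.#..: next=#  (t=0,i=6, bit20=1)
  nb #..##: next=.  (t=0,i=8, bit19=0)
  nb #..#.: next=.  (t=2,i=4, bit18=0)
  nb #...#: next=#  (t=3,i=0, bit17=1)
  nb #....: next=.  (t=1,i=3, bit16=0)
  nb .####: next=#  (t=0,i=13, bit15=1)
  nb .###.: next=.  (t=4,i=18, bit14=0)
  nb .##.#: next=.  (t=0,i=10, bit13=0)
  nb .##..: next=#  (t=1,i=7, bit12=1)
  nb .#.##: next=.  (t=6,i=8, bit11=0)
  nb .#.#.: next=.  (t=0,i=3, bit10=0)
  nb .#..#: next=#  (t=0,i=7, bit9=1)
  nb .#...: next=#  (t=1,i=2, bit8=1)
  nb ..###: next=.  (t=4,i=17, bit7=0)
  nb ..##.: next=.  (t=0,i=9, bit6=0)
  nb ..#.#: next=.  (t=2,i=5, bit5=0)
  nb ..#..: next=#  (t=1,i=1, bit4=1)
  nb ...##: next=#  (t=1,i=5, bit3=1)
  nb ...#.: next=.  (t=1,i=0, bit2=0)
  nb ....#: next=.  (t=1,i=4, bit1=0)
  nb .....: next=#  (t=1,i=10, bit0=1)
  bits 00000100000100101001001100011001 = 68326169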